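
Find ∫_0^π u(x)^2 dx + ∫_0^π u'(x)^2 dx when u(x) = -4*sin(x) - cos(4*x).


||u||_{H^1(0,π)}^2 = -272/15 + 49*π/2

u'(x) = 4*sin(4*x) - 4*cos(x).
Expand u² and (u')² and integrate term by term on (0, π), using: for integers n ≥ 1, ∫_0^π sin²(nx) dx = ∫_0^π cos²(nx) dx = π/2; for n ≠ n', ∫_0^π sin(nx)sin(n'x) dx = ∫_0^π cos(nx)cos(n'x) dx = 0; and by product-to-sum, ∫_0^π sin(nx)cos(n'x) dx = ½∫_0^π [sin((n+n')x) + sin((n−n')x)] dx, which is 0 when n+n' is even and 2n/(n²−n'²) when n+n' is odd (it need not vanish on (0, π)).
  u² squared terms: (-1)²·∫cos(4x)² dx = 1·π/2 = π/2;  (-4)²·∫sin(x)² dx = 16·π/2 = 8*π.
  u² cross terms: 2·(-1)·(-4)·∫cos(4x)·sin(x) dx = 8·(-2/15) = -16/15.
  So ∫_0^π u² dx = π/2 + 8*π − 16/15 = -16/15 + 17*π/2.
  (u')² squared terms: (-4)²·∫cos(x)² dx = 16·π/2 = 8*π;  (4)²·∫sin(4x)² dx = 16·π/2 = 8*π.
  (u')² cross terms: 2·(-4)·(4)·∫cos(x)·sin(4x) dx = -32·(8/15) = -256/15.
  So ∫_0^π (u')² dx = 8*π + 8*π − 256/15 = -256/15 + 16*π.
||u||_{H^1}^2 = (-16/15 + 17*π/2) + (-256/15 + 16*π) = -272/15 + 49*π/2.


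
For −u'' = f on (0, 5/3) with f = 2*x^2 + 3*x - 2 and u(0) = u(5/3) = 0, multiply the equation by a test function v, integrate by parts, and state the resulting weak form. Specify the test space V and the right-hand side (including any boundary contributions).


V = H^1_0(0, 5/3) (so v(0) = v(5/3) = 0); weak form: ∫_0^5/3 u'v' dx = ∫_0^5/3 (2*x^2 + 3*x - 2) v dx for all v ∈ V.

Multiply both sides by a test function v and integrate from 0 to 5/3:
  ∫_0^5/3 −u''(x) v(x) dx = ∫_0^5/3 f(x) v(x) dx.
Integrate the LHS by parts once:
  ∫_0^5/3 −u'' v dx = −[u'(x) v(x)]_0^5/3 + ∫_0^5/3 u'(x) v'(x) dx.
Thus ∫_0^5/3 u'(x) v'(x) dx = ∫_0^5/3 f(x) v(x) dx + [u'(x) v(x)]_0^5/3.
Choose V so that boundary terms are either known or forced to vanish.
u is Dirichlet: u(0) = u(5/3) = 0. Let V = H^1_0(0, 5/3); then v(0) = v(5/3) = 0, and [u' v]_0^5/3 = 0.
Weak formulation: find u (satisfying any essential BC) such that ∫_0^5/3 u'(x) v'(x) dx = ∫_0^5/3 f v dx for all v ∈ V.
Substituting f(x) = 2*x^2 + 3*x - 2, the right-hand side is ∫_0^5/3 (2*x^2 + 3*x - 2) v dx.


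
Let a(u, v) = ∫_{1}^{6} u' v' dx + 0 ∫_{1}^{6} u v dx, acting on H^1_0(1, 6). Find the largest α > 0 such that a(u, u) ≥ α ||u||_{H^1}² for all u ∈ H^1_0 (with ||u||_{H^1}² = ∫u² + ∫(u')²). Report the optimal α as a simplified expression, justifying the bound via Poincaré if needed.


α = π^2/(π^2 + 25)

Coercivity of a(·,·) on H^1_0(1, 6) means a(u, u) ≥ α ||u||_{H^1}² for every u ∈ H^1_0.
The interval has length L = 5, and Poincaré/coercivity depend only on L. Here a(u, u) = ∫(u')² + (0)·∫u².
Here c = 0, so a(u,u) = ∫(u')² alone. The condition a(u,u) ≥ α||u||_{H^1}² reads (1−α)∫(u')² ≥ (α−c)∫u². Any admissible α is ≤ 1 (rapidly oscillating u have ∫u²/∫(u')² → 0), and α = 1 would force 0 ≥ (1−c)∫u², impossible since c < 1; so 1−α > 0. By the sharp Poincaré inequality on H^1_0 of an interval of length L, ∫(u')² ≥ (π/L)²∫u² with equality for the first sine mode sin(π(x−x₀)/L) (x₀ the left endpoint), so the inequality holds for all u iff (1−α)(π/L)² ≥ α − c, i.e. α ≤ ((π/L)² + c)/((π/L)² + 1) = (1 + c(L/π)²)/(1 + (L/π)²). (Direct route, valid since c ≤ 0: Poincaré gives c∫u² ≥ c(L/π)²∫(u')², so a(u,u) ≥ (1 + c(L/π)²)∫(u')², while ||u||_{H^1}² ≤ (1 + (L/π)²)∫(u')²; dividing yields the same α.) With (π/L)² = π^2/25 and c = 0, the largest admissible constant is α = ((π/L)² + c)/((π/L)² + 1).
Simplifying, α = π^2/(π^2 + 25).


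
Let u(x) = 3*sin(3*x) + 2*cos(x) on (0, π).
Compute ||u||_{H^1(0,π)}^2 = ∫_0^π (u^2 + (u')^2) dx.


||u||_{H^1(0,π)}^2 = 49*π

u'(x) = -2*sin(x) + 9*cos(3*x).
Expand u² and (u')² and integrate term by term on (0, π), using: for integers n ≥ 1, ∫_0^π sin²(nx) dx = ∫_0^π cos²(nx) dx = π/2; for n ≠ n', ∫_0^π sin(nx)sin(n'x) dx = ∫_0^π cos(nx)cos(n'x) dx = 0; and by product-to-sum, ∫_0^π sin(nx)cos(n'x) dx = ½∫_0^π [sin((n+n')x) + sin((n−n')x)] dx, which is 0 when n+n' is even and 2n/(n²−n'²) when n+n' is odd (it need not vanish on (0, π)).
  u² squared terms: (2)²·∫cos(x)² dx = 4·π/2 = 2*π;  (3)²·∫sin(3x)² dx = 9·π/2 = 9*π/2.
  u² cross terms: 2·(2)·(3)·∫cos(x)·sin(3x) dx = 12·(0) = 0.
  So ∫_0^π u² dx = 2*π + 9*π/2 + 0 = 13*π/2.
  (u')² squared terms: (-2)²·∫sin(x)² dx = 4·π/2 = 2*π;  (9)²·∫cos(3x)² dx = 81·π/2 = 81*π/2.
  (u')² cross terms: 2·(-2)·(9)·∫sin(x)·cos(3x) dx = -36·(0) = 0.
  So ∫_0^π (u')² dx = 2*π + 81*π/2 + 0 = 85*π/2.
||u||_{H^1}^2 = (13*π/2) + (85*π/2) = 49*π.


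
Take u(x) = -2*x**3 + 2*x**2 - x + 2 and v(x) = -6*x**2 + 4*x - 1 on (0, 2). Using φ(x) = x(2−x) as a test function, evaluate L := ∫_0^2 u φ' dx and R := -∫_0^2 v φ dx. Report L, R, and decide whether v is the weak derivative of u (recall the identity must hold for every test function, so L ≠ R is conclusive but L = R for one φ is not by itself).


LHS = 28/5, RHS = 28/5. Yes, v = u' weakly.

u(x) = -2*x**3 + 2*x**2 - x + 2, classical derivative u'(x) = -6*x**2 + 4*x - 1.
φ(x) = x(2−x), so φ'(x) = 2 - 2*x.
Note φ(0) = φ(2) = 0, so the boundary term u·φ vanishes.
LHS = ∫_0^2 u(x) φ'(x) dx = ∫_0^2 (4*x^4 - 8*x^3 + 6*x^2 - 6*x + 4) dx. Term by term:
  ∫_0^2 4*x^4 dx = 128/5;  ∫_0^2 -8*x^3 dx = -32;  ∫_0^2 6*x^2 dx = 16;
  ∫_0^2 -6*x dx = -12;  ∫_0^2 4 dx = 8.
Sum: 128/5 − 32 + 16 − 12 + 8 = 28/5.
So LHS = 28/5.
∫_0^2 v(x) φ(x) dx = ∫_0^2 (6*x^4 - 16*x^3 + 9*x^2 - 2*x) dx. Term by term:
  ∫_0^2 6*x^4 dx = 192/5;  ∫_0^2 -16*x^3 dx = -64;  ∫_0^2 9*x^2 dx = 24;
  ∫_0^2 -2*x dx = -4.
Sum: 192/5 − 64 + 24 − 4 = -28/5.
So RHS = -∫_0^2 v(x) φ(x) dx = 28/5.
LHS = RHS, so the identity holds for this test φ.
Moreover u is smooth here and v(x) = u'(x) = -6*x**2 + 4*x - 1 pointwise, so the identity holds for every test function. Hence v is the weak derivative of u.


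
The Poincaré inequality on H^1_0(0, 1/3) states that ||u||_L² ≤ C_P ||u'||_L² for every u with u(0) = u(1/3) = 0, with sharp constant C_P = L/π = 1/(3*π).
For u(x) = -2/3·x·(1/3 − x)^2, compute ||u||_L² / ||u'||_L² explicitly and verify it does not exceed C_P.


||u||_L² / ||u'||_L² = sqrt(14)/42 < C_P = 1/(3*π).

u(x) = -2/3·x·(1/3 − x)^2, so u'(x) = -2*x^2 + 8*x/9 - 2/27.
u(x) = -2/3·x·(1/3 − x)^2 vanishes at x = 0 and x = 1/3, so u ∈ H^1_0(0, 1/3). Differentiate via the product rule and integrate the resulting polynomials term by term.
  ∫_0^1/3 u² dx = ∫_0^1/3 (4*x^6/9 - 16*x^5/27 + 8*x^4/27 - 16*x^3/243 + 4*x^2/729) dx. Term by term:
    ∫_0^1/3 4*x^6/9 dx = 4/137781;  ∫_0^1/3 -16*x^5/27 dx = -8/59049;  ∫_0^1/3 8*x^4/27 dx = 8/32805;
    ∫_0^1/3 -16*x^3/243 dx = -4/19683;  ∫_0^1/3 4*x^2/729 dx = 4/59049.
  Sum: 4/137781 − 8/59049 + 8/32805 − 4/19683 + 4/59049 = 4/2066715.
  ∫_0^1/3 (u')² dx = ∫_0^1/3 (4*x^4 - 32*x^3/9 + 88*x^2/81 - 32*x/243 + 4/729) dx. Term by term:
    ∫_0^1/3 4*x^4 dx = 4/1215;  ∫_0^1/3 -32*x^3/9 dx = -8/729;  ∫_0^1/3 88*x^2/81 dx = 88/6561;
    ∫_0^1/3 -32*x/243 dx = -16/2187;  ∫_0^1/3 4/729 dx = 4/2187.
  Sum: 4/1215 − 8/729 + 88/6561 − 16/2187 + 4/2187 = 8/32805.
∫_0^1/3 u² dx = 4/2066715, so ||u||_L² = 2*sqrt(35)/8505.
∫_0^1/3 (u')² dx = 8/32805, so ||u'||_L² = 2*sqrt(10)/405.
Ratio ||u||_L² / ||u'||_L² = sqrt(14)/42.
Sharp Poincaré constant on H^1_0(0, 1/3) is C_P = L/π = 1/(3*π), achieved by sin(3*π·x).
A polynomial bump cannot attain the sharp Poincaré constant (only the first sine eigenfunction does), so the ratio is strictly less than C_P, consistent with ||u||_L² ≤ C_P ||u'||_L².


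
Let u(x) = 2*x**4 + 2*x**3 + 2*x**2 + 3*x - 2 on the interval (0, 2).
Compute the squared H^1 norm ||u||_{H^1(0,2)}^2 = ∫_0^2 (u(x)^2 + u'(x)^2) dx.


||u||_{H^1}^2 = 1383838/315

The H^1 norm (squared) on an interval (0, L) is
  ||u||_{H^1}^2 = ∫_0^L u(x)^2 dx + ∫_0^L u'(x)^2 dx.
Compute u'(x) = 8*x**3 + 6*x**2 + 4*x + 3.
Then u(x)^2 = 4*x**8 + 8*x**7 + 12*x**6 + 20*x**5 + 8*x**4 + 4*x**3 + x**2 - 12*x + 4 and u'(x)^2 = 64*x**6 + 96*x**5 + 100*x**4 + 96*x**3 + 52*x**2 + 24*x + 9.
Integrate each monomial from 0 to 2 using ∫_0^2 c·x^n dx = c·2^(n+1)/(n+1):
  ∫_0^2 u(x)^2 dx = ∫_0^2 (4*x^8 + 8*x^7 + 12*x^6 + 20*x^5 + 8*x^4 + 4*x^3 + x^2 - 12*x + 4) dx. Term by term:
    ∫_0^2 4*x^8 dx = 2048/9;  ∫_0^2 8*x^7 dx = 256;  ∫_0^2 12*x^6 dx = 1536/7;
    ∫_0^2 20*x^5 dx = 640/3;  ∫_0^2 8*x^4 dx = 256/5;  ∫_0^2 4*x^3 dx = 16;
    ∫_0^2 x^2 dx = 8/3;  ∫_0^2 -12*x dx = -24;  ∫_0^2 4 dx = 8.
  Sum: 2048/9 + 256 + 1536/7 + 640/3 + 256/5 + 16 + 8/3 − 24 + 8 = 305608/315.
  ∫_0^2 u'(x)^2 dx = ∫_0^2 (64*x^6 + 96*x^5 + 100*x^4 + 96*x^3 + 52*x^2 + 24*x + 9) dx. Term by term:
    ∫_0^2 64*x^6 dx = 8192/7;  ∫_0^2 96*x^5 dx = 1024;  ∫_0^2 100*x^4 dx = 640;
    ∫_0^2 96*x^3 dx = 384;  ∫_0^2 52*x^2 dx = 416/3;  ∫_0^2 24*x dx = 48;
    ∫_0^2 9 dx = 18.
  Sum: 8192/7 + 1024 + 640 + 384 + 416/3 + 48 + 18 = 71882/21.
Adding: ||u||_{H^1}^2 = 305608/315 + 71882/21 = 1383838/315.


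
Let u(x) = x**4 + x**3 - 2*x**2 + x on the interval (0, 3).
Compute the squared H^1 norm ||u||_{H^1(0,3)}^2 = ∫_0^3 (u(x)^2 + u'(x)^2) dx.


||u||_{H^1}^2 = 1330647/140

The H^1 norm (squared) on an interval (0, L) is
  ||u||_{H^1}^2 = ∫_0^L u(x)^2 dx + ∫_0^L u'(x)^2 dx.
Compute u'(x) = 4*x**3 + 3*x**2 - 4*x + 1.
Then u(x)^2 = x**8 + 2*x**7 - 3*x**6 - 2*x**5 + 6*x**4 - 4*x**3 + x**2 and u'(x)^2 = 16*x**6 + 24*x**5 - 23*x**4 - 16*x**3 + 22*x**2 - 8*x + 1.
Integrate each monomial from 0 to 3 using ∫_0^3 c·x^n dx = c·3^(n+1)/(n+1):
  ∫_0^3 u(x)^2 dx = ∫_0^3 (x^8 + 2*x^7 - 3*x^6 - 2*x^5 + 6*x^4 - 4*x^3 + x^2) dx. Term by term:
    ∫_0^3 x^8 dx = 2187;  ∫_0^3 2*x^7 dx = 6561/4;  ∫_0^3 -3*x^6 dx = -6561/7;
    ∫_0^3 -2*x^5 dx = -243;  ∫_0^3 6*x^4 dx = 1458/5;  ∫_0^3 -4*x^3 dx = -81;
    ∫_0^3 x^2 dx = 9.
  Sum: 2187 + 6561/4 − 6561/7 − 243 + 1458/5 − 81 + 9 = 401319/140.
  ∫_0^3 u'(x)^2 dx = ∫_0^3 (16*x^6 + 24*x^5 - 23*x^4 - 16*x^3 + 22*x^2 - 8*x + 1) dx. Term by term:
    ∫_0^3 16*x^6 dx = 34992/7;  ∫_0^3 24*x^5 dx = 2916;  ∫_0^3 -23*x^4 dx = -5589/5;
    ∫_0^3 -16*x^3 dx = -324;  ∫_0^3 22*x^2 dx = 198;  ∫_0^3 -8*x dx = -36;
    ∫_0^3 1 dx = 3.
  Sum: 34992/7 + 2916 − 5589/5 − 324 + 198 − 36 + 3 = 232332/35.
Adding: ||u||_{H^1}^2 = 401319/140 + 232332/35 = 1330647/140.


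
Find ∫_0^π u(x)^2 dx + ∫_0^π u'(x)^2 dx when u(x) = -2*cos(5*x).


||u||_{H^1(0,π)}^2 = 52*π

u'(x) = 10*sin(5*x).
Expand u² and (u')² and integrate term by term on (0, π), using: for integers n ≥ 1, ∫_0^π sin²(nx) dx = ∫_0^π cos²(nx) dx = π/2; for n ≠ n', ∫_0^π sin(nx)sin(n'x) dx = ∫_0^π cos(nx)cos(n'x) dx = 0; and by product-to-sum, ∫_0^π sin(nx)cos(n'x) dx = ½∫_0^π [sin((n+n')x) + sin((n−n')x)] dx, which is 0 when n+n' is even and 2n/(n²−n'²) when n+n' is odd (it need not vanish on (0, π)).
  u² squared terms: (-2)²·∫cos(5x)² dx = 4·π/2 = 2*π.
  So ∫_0^π u² dx = 2*π.
  (u')² squared terms: (10)²·∫sin(5x)² dx = 100·π/2 = 50*π.
  So ∫_0^π (u')² dx = 50*π.
||u||_{H^1}^2 = (2*π) + (50*π) = 52*π.


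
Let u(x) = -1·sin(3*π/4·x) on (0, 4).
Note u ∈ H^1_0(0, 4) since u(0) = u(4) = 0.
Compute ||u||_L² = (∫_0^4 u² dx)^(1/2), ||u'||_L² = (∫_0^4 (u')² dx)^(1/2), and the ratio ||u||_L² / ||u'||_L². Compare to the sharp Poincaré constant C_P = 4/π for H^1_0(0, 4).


||u||_L² / ||u'||_L² = 4/(3*π) < C_P = 4/π.

u(x) = -1·sin(3*π/4·x), so u'(x) = -3*π*cos(3*π*x/4)/4.
Writing u(x) = A·sin(kπx/L) with A = -1 and k = 3, use ∫_0^L sin²(kπx/L) dx = L/2 and ∫_0^L cos²(kπx/L) dx = L/2.
u² = 1·sin²(3*π/4·x) and (u')² = 9*π^2/16·cos²(3*π/4·x), and each of sin², cos² integrates to L/2 = 2 over (0, 4).
∫_0^4 u² dx = 2, so ||u||_L² = sqrt(2).
∫_0^4 (u')² dx = 9*π^2/8, so ||u'||_L² = 3*sqrt(2)*π/4.
Ratio ||u||_L² / ||u'||_L² = 4/(3*π).
Sharp Poincaré constant on H^1_0(0, 4) is C_P = L/π = 4/π, achieved by sin(π/4·x).
This is the k = 3 harmonic; the ratio L/(kπ) is strictly less than C_P = L/π, consistent with the sharp inequality ||u||_L² ≤ C_P ||u'||_L².


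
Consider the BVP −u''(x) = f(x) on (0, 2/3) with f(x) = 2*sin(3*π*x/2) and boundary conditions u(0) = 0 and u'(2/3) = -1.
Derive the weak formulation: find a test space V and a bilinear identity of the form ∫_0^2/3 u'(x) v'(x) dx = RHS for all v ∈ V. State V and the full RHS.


V = {v ∈ H^1(0, 2/3) : v(0) = 0} (test functions vanish at x = 0 where u is specified); weak form: ∫_0^2/3 u'v' dx = ∫_0^2/3 (2*sin(3*π*x/2)) v dx − v(2/3) for all v ∈ V.

Multiply both sides by a test function v and integrate from 0 to 2/3:
  ∫_0^2/3 −u''(x) v(x) dx = ∫_0^2/3 f(x) v(x) dx.
Integrate the LHS by parts once:
  ∫_0^2/3 −u'' v dx = −[u'(x) v(x)]_0^2/3 + ∫_0^2/3 u'(x) v'(x) dx.
Thus ∫_0^2/3 u'(x) v'(x) dx = ∫_0^2/3 f(x) v(x) dx + [u'(x) v(x)]_0^2/3.
Choose V so that boundary terms are either known or forced to vanish.
Mixed BC: u(0) = 0 (Dirichlet) and u'(2/3) = -1 (Neumann). Define V = {v ∈ H^1(0, 2/3) : v(0) = 0}. Then [u' v]_0^2/3 = u'(2/3)·v(2/3) − u'(0)·0 = − v(2/3).
Weak formulation: find u (satisfying any essential BC) such that ∫_0^2/3 u'(x) v'(x) dx = ∫_0^2/3 f v dx − v(2/3) for all v ∈ V (Dirichlet at 0 absorbed into V; Neumann datum at x = 2/3 contributes the boundary term).
Substituting f(x) = 2*sin(3*π*x/2), the right-hand side is ∫_0^2/3 (2*sin(3*π*x/2)) v dx − v(2/3).


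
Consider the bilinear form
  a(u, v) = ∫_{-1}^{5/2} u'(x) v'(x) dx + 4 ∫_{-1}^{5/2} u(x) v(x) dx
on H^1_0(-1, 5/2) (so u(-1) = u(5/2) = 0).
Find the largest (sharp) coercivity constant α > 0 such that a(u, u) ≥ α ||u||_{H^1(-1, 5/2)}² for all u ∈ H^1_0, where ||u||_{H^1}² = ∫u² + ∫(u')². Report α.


α = 1

Coercivity of a(·,·) on H^1_0(-1, 5/2) means a(u, u) ≥ α ||u||_{H^1}² for every u ∈ H^1_0.
The interval has length L = 7/2, and Poincaré/coercivity depend only on L. Here a(u, u) = ∫(u')² + (4)·∫u².
Here c = 4 ≥ 1, so a(u,u) = ∫(u')² + c∫u² ≥ ∫(u')² + ∫u² = ||u||_{H^1}², i.e. α = 1 works. No larger α is possible: a(u,u) ≥ α||u||_{H^1}² means (1−α)∫(u')² ≥ (α−c)∫u², and for the modes u_n = sin(nπ(x−x₀)/L) (x₀ the left endpoint) one has ∫u_n²/∫(u_n')² = (L/(nπ))² → 0, so a(u_n,u_n)/||u_n||_{H^1}² → 1. Hence the optimal constant is α = 1.
Therefore α = 1.


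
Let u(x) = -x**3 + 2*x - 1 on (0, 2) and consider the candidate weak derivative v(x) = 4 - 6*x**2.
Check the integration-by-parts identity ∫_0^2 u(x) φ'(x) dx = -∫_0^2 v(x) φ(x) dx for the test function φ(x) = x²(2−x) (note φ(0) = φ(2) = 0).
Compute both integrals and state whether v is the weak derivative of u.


LHS = 56/15, RHS = 112/15. No, v is not the weak derivative of u.

u(x) = -x**3 + 2*x - 1, classical derivative u'(x) = 2 - 3*x**2.
φ(x) = x²(2−x), so φ'(x) = x*(4 - 3*x).
Note φ(0) = φ(2) = 0, so the boundary term u·φ vanishes.
LHS = ∫_0^2 u(x) φ'(x) dx = ∫_0^2 (3*x^5 - 4*x^4 - 6*x^3 + 11*x^2 - 4*x) dx. Term by term:
  ∫_0^2 3*x^5 dx = 32;  ∫_0^2 -4*x^4 dx = -128/5;  ∫_0^2 -6*x^3 dx = -24;
  ∫_0^2 11*x^2 dx = 88/3;  ∫_0^2 -4*x dx = -8.
Sum: 32 − 128/5 − 24 + 88/3 − 8 = 56/15.
So LHS = 56/15.
∫_0^2 v(x) φ(x) dx = ∫_0^2 (6*x^5 - 12*x^4 - 4*x^3 + 8*x^2) dx. Term by term:
  ∫_0^2 6*x^5 dx = 64;  ∫_0^2 -12*x^4 dx = -384/5;  ∫_0^2 -4*x^3 dx = -16;
  ∫_0^2 8*x^2 dx = 64/3.
Sum: 64 − 384/5 − 16 + 64/3 = -112/15.
So RHS = -∫_0^2 v(x) φ(x) dx = 112/15.
LHS − RHS = -56/15 ≠ 0, so the identity fails.
(For a valid weak derivative the identity must hold for EVERY test function, in particular this one. The failure shows v is NOT the weak derivative of u.)
Correct weak derivative would be u'(x) = 2 - 3*x**2.


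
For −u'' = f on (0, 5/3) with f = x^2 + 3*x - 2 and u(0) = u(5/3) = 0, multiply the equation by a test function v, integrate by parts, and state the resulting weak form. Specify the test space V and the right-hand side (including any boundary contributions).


V = H^1_0(0, 5/3) (so v(0) = v(5/3) = 0); weak form: ∫_0^5/3 u'v' dx = ∫_0^5/3 (x^2 + 3*x - 2) v dx for all v ∈ V.

Multiply both sides by a test function v and integrate from 0 to 5/3:
  ∫_0^5/3 −u''(x) v(x) dx = ∫_0^5/3 f(x) v(x) dx.
Integrate the LHS by parts once:
  ∫_0^5/3 −u'' v dx = −[u'(x) v(x)]_0^5/3 + ∫_0^5/3 u'(x) v'(x) dx.
Thus ∫_0^5/3 u'(x) v'(x) dx = ∫_0^5/3 f(x) v(x) dx + [u'(x) v(x)]_0^5/3.
Choose V so that boundary terms are either known or forced to vanish.
u is Dirichlet: u(0) = u(5/3) = 0. Let V = H^1_0(0, 5/3); then v(0) = v(5/3) = 0, and [u' v]_0^5/3 = 0.
Weak formulation: find u (satisfying any essential BC) such that ∫_0^5/3 u'(x) v'(x) dx = ∫_0^5/3 f v dx for all v ∈ V.
Substituting f(x) = x^2 + 3*x - 2, the right-hand side is ∫_0^5/3 (x^2 + 3*x - 2) v dx.


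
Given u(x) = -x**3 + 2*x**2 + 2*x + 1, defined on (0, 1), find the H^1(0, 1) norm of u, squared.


||u||_{H^1}^2 = 3313/210

The H^1 norm (squared) on an interval (0, L) is
  ||u||_{H^1}^2 = ∫_0^L u(x)^2 dx + ∫_0^L u'(x)^2 dx.
Compute u'(x) = -3*x**2 + 4*x + 2.
Then u(x)^2 = x**6 - 4*x**5 + 6*x**3 + 8*x**2 + 4*x + 1 and u'(x)^2 = 9*x**4 - 24*x**3 + 4*x**2 + 16*x + 4.
Integrate each monomial from 0 to 1 using ∫_0^1 c·x^n dx = c·1^(n+1)/(n+1):
  ∫_0^1 u(x)^2 dx = ∫_0^1 (x^6 - 4*x^5 + 6*x^3 + 8*x^2 + 4*x + 1) dx. Term by term:
    ∫_0^1 x^6 dx = 1/7;  ∫_0^1 -4*x^5 dx = -2/3;  ∫_0^1 6*x^3 dx = 3/2;
    ∫_0^1 8*x^2 dx = 8/3;  ∫_0^1 4*x dx = 2;  ∫_0^1 1 dx = 1.
  Sum: 1/7 − 2/3 + 3/2 + 8/3 + 2 + 1 = 93/14.
  ∫_0^1 u'(x)^2 dx = ∫_0^1 (9*x^4 - 24*x^3 + 4*x^2 + 16*x + 4) dx. Term by term:
    ∫_0^1 9*x^4 dx = 9/5;  ∫_0^1 -24*x^3 dx = -6;  ∫_0^1 4*x^2 dx = 4/3;
    ∫_0^1 16*x dx = 8;  ∫_0^1 4 dx = 4.
  Sum: 9/5 − 6 + 4/3 + 8 + 4 = 137/15.
Adding: ||u||_{H^1}^2 = 93/14 + 137/15 = 3313/210.


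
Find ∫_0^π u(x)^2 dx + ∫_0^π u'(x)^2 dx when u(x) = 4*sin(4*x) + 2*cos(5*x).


||u||_{H^1(0,π)}^2 = -3328/9 + 188*π

u'(x) = -10*sin(5*x) + 16*cos(4*x).
Expand u² and (u')² and integrate term by term on (0, π), using: for integers n ≥ 1, ∫_0^π sin²(nx) dx = ∫_0^π cos²(nx) dx = π/2; for n ≠ n', ∫_0^π sin(nx)sin(n'x) dx = ∫_0^π cos(nx)cos(n'x) dx = 0; and by product-to-sum, ∫_0^π sin(nx)cos(n'x) dx = ½∫_0^π [sin((n+n')x) + sin((n−n')x)] dx, which is 0 when n+n' is even and 2n/(n²−n'²) when n+n' is odd (it need not vanish on (0, π)).
  u² squared terms: (2)²·∫cos(5x)² dx = 4·π/2 = 2*π;  (4)²·∫sin(4x)² dx = 16·π/2 = 8*π.
  u² cross terms: 2·(2)·(4)·∫cos(5x)·sin(4x) dx = 16·(-8/9) = -128/9.
  So ∫_0^π u² dx = 2*π + 8*π − 128/9 = -128/9 + 10*π.
  (u')² squared terms: (-10)²·∫sin(5x)² dx = 100·π/2 = 50*π;  (16)²·∫cos(4x)² dx = 256·π/2 = 128*π.
  (u')² cross terms: 2·(-10)·(16)·∫sin(5x)·cos(4x) dx = -320·(10/9) = -3200/9.
  So ∫_0^π (u')² dx = 50*π + 128*π − 3200/9 = -3200/9 + 178*π.
||u||_{H^1}^2 = (-128/9 + 10*π) + (-3200/9 + 178*π) = -3328/9 + 188*π.


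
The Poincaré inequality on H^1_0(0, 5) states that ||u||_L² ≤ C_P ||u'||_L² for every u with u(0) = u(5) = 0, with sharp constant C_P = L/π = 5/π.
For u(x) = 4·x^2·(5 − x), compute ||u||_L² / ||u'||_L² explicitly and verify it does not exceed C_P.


||u||_L² / ||u'||_L² = 5*sqrt(14)/14 < C_P = 5/π.

u(x) = 4·x^2·(5 − x), so u'(x) = 4*x*(10 - 3*x).
u(x) = 4·x^2·(5 − x) vanishes at x = 0 and x = 5, so u ∈ H^1_0(0, 5). Differentiate via the product rule and integrate the resulting polynomials term by term.
  ∫_0^5 u² dx = ∫_0^5 (16*x^6 - 160*x^5 + 400*x^4) dx. Term by term:
    ∫_0^5 16*x^6 dx = 1250000/7;  ∫_0^5 -160*x^5 dx = -1250000/3;  ∫_0^5 400*x^4 dx = 250000.
  Sum: 1250000/7 − 1250000/3 + 250000 = 250000/21.
  ∫_0^5 (u')² dx = ∫_0^5 (144*x^4 - 960*x^3 + 1600*x^2) dx. Term by term:
    ∫_0^5 144*x^4 dx = 90000;  ∫_0^5 -960*x^3 dx = -150000;  ∫_0^5 1600*x^2 dx = 200000/3.
  Sum: 90000 − 150000 + 200000/3 = 20000/3.
∫_0^5 u² dx = 250000/21, so ||u||_L² = 500*sqrt(21)/21.
∫_0^5 (u')² dx = 20000/3, so ||u'||_L² = 100*sqrt(6)/3.
Ratio ||u||_L² / ||u'||_L² = 5*sqrt(14)/14.
Sharp Poincaré constant on H^1_0(0, 5) is C_P = L/π = 5/π, achieved by sin(π/5·x).
A polynomial bump cannot attain the sharp Poincaré constant (only the first sine eigenfunction does), so the ratio is strictly less than C_P, consistent with ||u||_L² ≤ C_P ||u'||_L².


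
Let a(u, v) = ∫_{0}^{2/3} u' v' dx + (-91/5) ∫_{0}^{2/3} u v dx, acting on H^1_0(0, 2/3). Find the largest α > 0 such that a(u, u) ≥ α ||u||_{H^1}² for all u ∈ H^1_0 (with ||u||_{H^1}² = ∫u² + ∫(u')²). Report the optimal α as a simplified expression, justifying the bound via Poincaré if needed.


α = (-364 + 45*π^2)/(5*(4 + 9*π^2))

Coercivity of a(·,·) on H^1_0(0, 2/3) means a(u, u) ≥ α ||u||_{H^1}² for every u ∈ H^1_0.
The interval has length L = 2/3, and Poincaré/coercivity depend only on L. Here a(u, u) = ∫(u')² + (-91/5)·∫u².
Here c = -91/5 < 0 with |c| < (π/L)² = 9*π^2/4, so coercivity still holds. The condition a(u,u) ≥ α||u||_{H^1}² reads (1−α)∫(u')² ≥ (α−c)∫u². Any admissible α is ≤ 1 (rapidly oscillating u have ∫u²/∫(u')² → 0), and α = 1 would force 0 ≥ (1−c)∫u², impossible since c < 1; so 1−α > 0. By the sharp Poincaré inequality on H^1_0 of an interval of length L, ∫(u')² ≥ (π/L)²∫u² with equality for the first sine mode sin(π(x−x₀)/L) (x₀ the left endpoint), so the inequality holds for all u iff (1−α)(π/L)² ≥ α − c, i.e. α ≤ ((π/L)² + c)/((π/L)² + 1) = (1 + c(L/π)²)/(1 + (L/π)²). (Direct route, valid since c ≤ 0: Poincaré gives c∫u² ≥ c(L/π)²∫(u')², so a(u,u) ≥ (1 + c(L/π)²)∫(u')², while ||u||_{H^1}² ≤ (1 + (L/π)²)∫(u')²; dividing yields the same α.) With (π/L)² = 9*π^2/4 and c = -91/5, the largest admissible constant is α = ((π/L)² + c)/((π/L)² + 1).
Simplifying, α = (-364 + 45*π^2)/(5*(4 + 9*π^2)).


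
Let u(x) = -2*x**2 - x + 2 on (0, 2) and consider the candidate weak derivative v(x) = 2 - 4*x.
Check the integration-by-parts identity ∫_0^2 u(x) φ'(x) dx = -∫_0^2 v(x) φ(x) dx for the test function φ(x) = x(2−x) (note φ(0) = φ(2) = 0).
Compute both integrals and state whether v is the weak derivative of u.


LHS = 20/3, RHS = 8/3. No, v is not the weak derivative of u.

u(x) = -2*x**2 - x + 2, classical derivative u'(x) = -4*x - 1.
φ(x) = x(2−x), so φ'(x) = 2 - 2*x.
Note φ(0) = φ(2) = 0, so the boundary term u·φ vanishes.
LHS = ∫_0^2 u(x) φ'(x) dx = ∫_0^2 (4*x^3 - 2*x^2 - 6*x + 4) dx. Term by term:
  ∫_0^2 4*x^3 dx = 16;  ∫_0^2 -2*x^2 dx = -16/3;  ∫_0^2 -6*x dx = -12;
  ∫_0^2 4 dx = 8.
Sum: 16 − 16/3 − 12 + 8 = 20/3.
So LHS = 20/3.
∫_0^2 v(x) φ(x) dx = ∫_0^2 (4*x^3 - 10*x^2 + 4*x) dx. Term by term:
  ∫_0^2 4*x^3 dx = 16;  ∫_0^2 -10*x^2 dx = -80/3;  ∫_0^2 4*x dx = 8.
Sum: 16 − 80/3 + 8 = -8/3.
So RHS = -∫_0^2 v(x) φ(x) dx = 8/3.
LHS − RHS = 4 ≠ 0, so the identity fails.
(For a valid weak derivative the identity must hold for EVERY test function, in particular this one. The failure shows v is NOT the weak derivative of u.)
Correct weak derivative would be u'(x) = -4*x - 1.


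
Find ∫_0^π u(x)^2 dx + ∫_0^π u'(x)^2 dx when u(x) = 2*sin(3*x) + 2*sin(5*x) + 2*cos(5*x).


||u||_{H^1(0,π)}^2 = 124*π

u'(x) = -10*sin(5*x) + 6*cos(3*x) + 10*cos(5*x).
Expand u² and (u')² and integrate term by term on (0, π), using: for integers n ≥ 1, ∫_0^π sin²(nx) dx = ∫_0^π cos²(nx) dx = π/2; for n ≠ n', ∫_0^π sin(nx)sin(n'x) dx = ∫_0^π cos(nx)cos(n'x) dx = 0; and by product-to-sum, ∫_0^π sin(nx)cos(n'x) dx = ½∫_0^π [sin((n+n')x) + sin((n−n')x)] dx, which is 0 when n+n' is even and 2n/(n²−n'²) when n+n' is odd (it need not vanish on (0, π)).
  u² squared terms: (2)²·∫cos(5x)² dx = 4·π/2 = 2*π;  (2)²·∫sin(3x)² dx = 4·π/2 = 2*π;  (2)²·∫sin(5x)² dx = 4·π/2 = 2*π.
  u² cross terms: 2·(2)·(2)·∫cos(5x)·sin(3x) dx = 8·(0) = 0;  2·(2)·(2)·∫cos(5x)·sin(5x) dx = 8·(0) = 0;  2·(2)·(2)·∫sin(3x)·sin(5x) dx = 8·(0) = 0.
  So ∫_0^π u² dx = 2*π + 2*π + 2*π + 0 + 0 + 0 = 6*π.
  (u')² squared terms: (-10)²·∫sin(5x)² dx = 100·π/2 = 50*π;  (6)²·∫cos(3x)² dx = 36·π/2 = 18*π;  (10)²·∫cos(5x)² dx = 100·π/2 = 50*π.
  (u')² cross terms: 2·(-10)·(6)·∫sin(5x)·cos(3x) dx = -120·(0) = 0;  2·(-10)·(10)·∫sin(5x)·cos(5x) dx = -200·(0) = 0;  2·(6)·(10)·∫cos(3x)·cos(5x) dx = 120·(0) = 0.
  So ∫_0^π (u')² dx = 50*π + 18*π + 50*π + 0 + 0 + 0 = 118*π.
||u||_{H^1}^2 = (6*π) + (118*π) = 124*π.


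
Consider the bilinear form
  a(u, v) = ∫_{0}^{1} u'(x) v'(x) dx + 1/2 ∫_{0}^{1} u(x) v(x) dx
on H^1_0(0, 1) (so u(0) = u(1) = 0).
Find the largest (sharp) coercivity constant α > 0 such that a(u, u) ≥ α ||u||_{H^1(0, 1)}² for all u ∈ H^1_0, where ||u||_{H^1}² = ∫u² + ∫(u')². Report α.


α = (1/2 + π^2)/(1 + π^2)

Coercivity of a(·,·) on H^1_0(0, 1) means a(u, u) ≥ α ||u||_{H^1}² for every u ∈ H^1_0.
The interval has length L = 1, and Poincaré/coercivity depend only on L. Here a(u, u) = ∫(u')² + (1/2)·∫u².
Here 0 < c = 1/2 < 1. The condition a(u,u) ≥ α||u||_{H^1}² reads (1−α)∫(u')² ≥ (α−c)∫u². Any admissible α is ≤ 1 (rapidly oscillating u have ∫u²/∫(u')² → 0), and α = 1 would force 0 ≥ (1−c)∫u², impossible since c < 1; so 1−α > 0. By the sharp Poincaré inequality on H^1_0 of an interval of length L, ∫(u')² ≥ (π/L)²∫u² with equality for the first sine mode sin(π(x−x₀)/L) (x₀ the left endpoint), so the inequality holds for all u iff (1−α)(π/L)² ≥ α − c, i.e. α ≤ ((π/L)² + c)/((π/L)² + 1) = (1 + c(L/π)²)/(1 + (L/π)²). With (π/L)² = π^2 and c = 1/2, the largest admissible constant is α = ((π/L)² + c)/((π/L)² + 1).
Simplifying, α = (1/2 + π^2)/(1 + π^2).


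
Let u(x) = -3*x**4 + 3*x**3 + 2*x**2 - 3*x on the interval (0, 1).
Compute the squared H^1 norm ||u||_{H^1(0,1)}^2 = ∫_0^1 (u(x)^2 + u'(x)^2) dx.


||u||_{H^1}^2 = 1019/420

The H^1 norm (squared) on an interval (0, L) is
  ||u||_{H^1}^2 = ∫_0^L u(x)^2 dx + ∫_0^L u'(x)^2 dx.
Compute u'(x) = -12*x**3 + 9*x**2 + 4*x - 3.
Then u(x)^2 = 9*x**8 - 18*x**7 - 3*x**6 + 30*x**5 - 14*x**4 - 12*x**3 + 9*x**2 and u'(x)^2 = 144*x**6 - 216*x**5 - 15*x**4 + 144*x**3 - 38*x**2 - 24*x + 9.
Integrate each monomial from 0 to 1 using ∫_0^1 c·x^n dx = c·1^(n+1)/(n+1):
  ∫_0^1 u(x)^2 dx = ∫_0^1 (9*x^8 - 18*x^7 - 3*x^6 + 30*x^5 - 14*x^4 - 12*x^3 + 9*x^2) dx. Term by term:
    ∫_0^1 9*x^8 dx = 1;  ∫_0^1 -18*x^7 dx = -9/4;  ∫_0^1 -3*x^6 dx = -3/7;
    ∫_0^1 30*x^5 dx = 5;  ∫_0^1 -14*x^4 dx = -14/5;  ∫_0^1 -12*x^3 dx = -3;
    ∫_0^1 9*x^2 dx = 3.
  Sum: 1 − 9/4 − 3/7 + 5 − 14/5 − 3 + 3 = 73/140.
  ∫_0^1 u'(x)^2 dx = ∫_0^1 (144*x^6 - 216*x^5 - 15*x^4 + 144*x^3 - 38*x^2 - 24*x + 9) dx. Term by term:
    ∫_0^1 144*x^6 dx = 144/7;  ∫_0^1 -216*x^5 dx = -36;  ∫_0^1 -15*x^4 dx = -3;
    ∫_0^1 144*x^3 dx = 36;  ∫_0^1 -38*x^2 dx = -38/3;  ∫_0^1 -24*x dx = -12;
    ∫_0^1 9 dx = 9.
  Sum: 144/7 − 36 − 3 + 36 − 38/3 − 12 + 9 = 40/21.
Adding: ||u||_{H^1}^2 = 73/140 + 40/21 = 1019/420.


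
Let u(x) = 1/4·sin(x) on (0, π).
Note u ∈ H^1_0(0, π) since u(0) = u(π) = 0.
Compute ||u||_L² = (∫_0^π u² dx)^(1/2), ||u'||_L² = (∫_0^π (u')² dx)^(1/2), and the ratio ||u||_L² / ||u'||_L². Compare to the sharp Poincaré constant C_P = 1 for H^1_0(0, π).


||u||_L² / ||u'||_L² = 1 = C_P.

u(x) = 1/4·sin(x), so u'(x) = cos(x)/4.
Writing u(x) = A·sin(kπx/L) with A = 1/4 and k = 1, use ∫_0^L sin²(kπx/L) dx = L/2 and ∫_0^L cos²(kπx/L) dx = L/2.
u² = 1/16·sin²(x) and (u')² = 1/16·cos²(x), and each of sin², cos² integrates to L/2 = π/2 over (0, π).
∫_0^π u² dx = π/32, so ||u||_L² = sqrt(2)*sqrt(π)/8.
∫_0^π (u')² dx = π/32, so ||u'||_L² = sqrt(2)*sqrt(π)/8.
Ratio ||u||_L² / ||u'||_L² = 1.
Sharp Poincaré constant on H^1_0(0, π) is C_P = L/π = 1, achieved by sin(x).
This is the k = 1 eigenfunction (up to amplitude), so the ratio equals the sharp Poincaré constant exactly.


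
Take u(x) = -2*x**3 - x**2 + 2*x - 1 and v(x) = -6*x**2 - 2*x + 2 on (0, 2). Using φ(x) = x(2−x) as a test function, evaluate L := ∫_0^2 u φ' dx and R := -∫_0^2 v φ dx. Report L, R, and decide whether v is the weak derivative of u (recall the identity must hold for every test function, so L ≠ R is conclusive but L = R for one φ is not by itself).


LHS = 48/5, RHS = 48/5. Yes, v = u' weakly.

u(x) = -2*x**3 - x**2 + 2*x - 1, classical derivative u'(x) = -6*x**2 - 2*x + 2.
φ(x) = x(2−x), so φ'(x) = 2 - 2*x.
Note φ(0) = φ(2) = 0, so the boundary term u·φ vanishes.
LHS = ∫_0^2 u(x) φ'(x) dx = ∫_0^2 (4*x^4 - 2*x^3 - 6*x^2 + 6*x - 2) dx. Term by term:
  ∫_0^2 4*x^4 dx = 128/5;  ∫_0^2 -2*x^3 dx = -8;  ∫_0^2 -6*x^2 dx = -16;
  ∫_0^2 6*x dx = 12;  ∫_0^2 -2 dx = -4.
Sum: 128/5 − 8 − 16 + 12 − 4 = 48/5.
So LHS = 48/5.
∫_0^2 v(x) φ(x) dx = ∫_0^2 (6*x^4 - 10*x^3 - 6*x^2 + 4*x) dx. Term by term:
  ∫_0^2 6*x^4 dx = 192/5;  ∫_0^2 -10*x^3 dx = -40;  ∫_0^2 -6*x^2 dx = -16;
  ∫_0^2 4*x dx = 8.
Sum: 192/5 − 40 − 16 + 8 = -48/5.
So RHS = -∫_0^2 v(x) φ(x) dx = 48/5.
LHS = RHS, so the identity holds for this test φ.
Moreover u is smooth here and v(x) = u'(x) = -6*x**2 - 2*x + 2 pointwise, so the identity holds for every test function. Hence v is the weak derivative of u.


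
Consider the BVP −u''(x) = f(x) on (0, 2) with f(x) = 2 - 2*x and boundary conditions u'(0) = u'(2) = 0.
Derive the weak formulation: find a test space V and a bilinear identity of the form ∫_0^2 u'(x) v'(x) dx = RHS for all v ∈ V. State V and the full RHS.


V = H^1(0, 2) (no boundary constraint on v; u is determined up to an additive constant); weak form: ∫_0^2 u'v' dx = ∫_0^2 (2 - 2*x) v dx for all v ∈ V.

Multiply both sides by a test function v and integrate from 0 to 2:
  ∫_0^2 −u''(x) v(x) dx = ∫_0^2 f(x) v(x) dx.
Integrate the LHS by parts once:
  ∫_0^2 −u'' v dx = −[u'(x) v(x)]_0^2 + ∫_0^2 u'(x) v'(x) dx.
Thus ∫_0^2 u'(x) v'(x) dx = ∫_0^2 f(x) v(x) dx + [u'(x) v(x)]_0^2.
Choose V so that boundary terms are either known or forced to vanish.
u has homogeneous Neumann: u'(0) = u'(2) = 0. So [u' v]_0^2 = 0·v(2) − 0·v(0) = 0 for any v; take V = H^1(0, 2).
Weak formulation: find u (satisfying any essential BC) such that ∫_0^2 u'(x) v'(x) dx = ∫_0^2 f v dx for all v ∈ V (homogeneous Neumann, so boundary terms vanish).
Substituting f(x) = 2 - 2*x, the right-hand side is ∫_0^2 (2 - 2*x) v dx.
Compatibility check (pure Neumann): taking v ≡ 1 ∈ V gives 0 = ∫_0^2 f dx + (0) − (0), i.e. ∫_0^2 f dx must equal u'(0) − u'(2) = 0. Indeed ∫_0^2 (2 - 2*x) dx = 0, so the data are compatible. The solution is then unique only up to an additive constant (fix it e.g. by requiring ∫_0^2 u dx = 0).


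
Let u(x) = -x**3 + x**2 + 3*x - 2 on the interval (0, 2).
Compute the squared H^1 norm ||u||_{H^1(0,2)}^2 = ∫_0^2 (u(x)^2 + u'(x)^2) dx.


||u||_{H^1}^2 = 1738/105

The H^1 norm (squared) on an interval (0, L) is
  ||u||_{H^1}^2 = ∫_0^L u(x)^2 dx + ∫_0^L u'(x)^2 dx.
Compute u'(x) = -3*x**2 + 2*x + 3.
Then u(x)^2 = x**6 - 2*x**5 - 5*x**4 + 10*x**3 + 5*x**2 - 12*x + 4 and u'(x)^2 = 9*x**4 - 12*x**3 - 14*x**2 + 12*x + 9.
Integrate each monomial from 0 to 2 using ∫_0^2 c·x^n dx = c·2^(n+1)/(n+1):
  ∫_0^2 u(x)^2 dx = ∫_0^2 (x^6 - 2*x^5 - 5*x^4 + 10*x^3 + 5*x^2 - 12*x + 4) dx. Term by term:
    ∫_0^2 x^6 dx = 128/7;  ∫_0^2 -2*x^5 dx = -64/3;  ∫_0^2 -5*x^4 dx = -32;
    ∫_0^2 10*x^3 dx = 40;  ∫_0^2 5*x^2 dx = 40/3;  ∫_0^2 -12*x dx = -24;
    ∫_0^2 4 dx = 8.
  Sum: 128/7 − 64/3 − 32 + 40 + 40/3 − 24 + 8 = 16/7.
  ∫_0^2 u'(x)^2 dx = ∫_0^2 (9*x^4 - 12*x^3 - 14*x^2 + 12*x + 9) dx. Term by term:
    ∫_0^2 9*x^4 dx = 288/5;  ∫_0^2 -12*x^3 dx = -48;  ∫_0^2 -14*x^2 dx = -112/3;
    ∫_0^2 12*x dx = 24;  ∫_0^2 9 dx = 18.
  Sum: 288/5 − 48 − 112/3 + 24 + 18 = 214/15.
Adding: ||u||_{H^1}^2 = 16/7 + 214/15 = 1738/105.


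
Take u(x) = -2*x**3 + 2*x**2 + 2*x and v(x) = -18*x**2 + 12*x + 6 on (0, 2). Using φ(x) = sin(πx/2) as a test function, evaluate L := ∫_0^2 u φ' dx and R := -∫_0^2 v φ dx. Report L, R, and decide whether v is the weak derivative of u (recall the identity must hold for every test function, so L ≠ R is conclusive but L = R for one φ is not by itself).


LHS = -192/π^3 + 24/π, RHS = -576/π^3 + 72/π. No, v is not the weak derivative of u.

u(x) = -2*x**3 + 2*x**2 + 2*x, classical derivative u'(x) = -6*x**2 + 4*x + 2.
φ(x) = sin(πx/2), so φ'(x) = π*cos(π*x/2)/2.
Note φ(0) = φ(2) = 0, so the boundary term u·φ vanishes.
LHS = ∫_0^2 u(x) φ'(x) dx = ∫_0^2 (-π*x^3*cos(π*x/2) + π*x^2*cos(π*x/2) + π*x*cos(π*x/2)) dx. Term by term:
  ∫_0^2 π*x*cos(π*x/2) dx = -8/π;  ∫_0^2 π*x^2*cos(π*x/2) dx = -16/π;  ∫_0^2 -π*x^3*cos(π*x/2) dx = -192/π^3 + 48/π.
Sum: -8/π − 16/π + -192/π^3 + 48/π = -192/π^3 + 24/π.
So LHS = -192/π^3 + 24/π.
∫_0^2 v(x) φ(x) dx = ∫_0^2 (-18*x^2*sin(π*x/2) + 12*x*sin(π*x/2) + 6*sin(π*x/2)) dx. Term by term:
  ∫_0^2 6*sin(π*x/2) dx = 24/π;  ∫_0^2 -18*x^2*sin(π*x/2) dx = -144/π + 576/π^3;  ∫_0^2 12*x*sin(π*x/2) dx = 48/π.
Sum: 24/π + -144/π + 576/π^3 + 48/π = -72/π + 576/π^3.
So RHS = -∫_0^2 v(x) φ(x) dx = -576/π^3 + 72/π.
LHS − RHS = -48/π + 384/π^3 ≠ 0, so the identity fails.
(For a valid weak derivative the identity must hold for EVERY test function, in particular this one. The failure shows v is NOT the weak derivative of u.)
Correct weak derivative would be u'(x) = -6*x**2 + 4*x + 2.


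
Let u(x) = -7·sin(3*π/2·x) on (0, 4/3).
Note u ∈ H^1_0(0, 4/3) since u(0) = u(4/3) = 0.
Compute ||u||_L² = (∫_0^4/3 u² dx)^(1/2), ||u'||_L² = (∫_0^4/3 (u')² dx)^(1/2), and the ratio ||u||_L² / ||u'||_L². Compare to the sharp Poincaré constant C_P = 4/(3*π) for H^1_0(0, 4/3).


||u||_L² / ||u'||_L² = 2/(3*π) < C_P = 4/(3*π).

u(x) = -7·sin(3*π/2·x), so u'(x) = -21*π*cos(3*π*x/2)/2.
Writing u(x) = A·sin(kπx/L) with A = -7 and k = 2, use ∫_0^L sin²(kπx/L) dx = L/2 and ∫_0^L cos²(kπx/L) dx = L/2.
u² = 49·sin²(3*π/2·x) and (u')² = 441*π^2/4·cos²(3*π/2·x), and each of sin², cos² integrates to L/2 = 2/3 over (0, 4/3).
∫_0^4/3 u² dx = 98/3, so ||u||_L² = 7*sqrt(6)/3.
∫_0^4/3 (u')² dx = 147*π^2/2, so ||u'||_L² = 7*sqrt(6)*π/2.
Ratio ||u||_L² / ||u'||_L² = 2/(3*π).
Sharp Poincaré constant on H^1_0(0, 4/3) is C_P = L/π = 4/(3*π), achieved by sin(3*π/4·x).
This is the k = 2 harmonic; the ratio L/(kπ) is strictly less than C_P = L/π, consistent with the sharp inequality ||u||_L² ≤ C_P ||u'||_L².


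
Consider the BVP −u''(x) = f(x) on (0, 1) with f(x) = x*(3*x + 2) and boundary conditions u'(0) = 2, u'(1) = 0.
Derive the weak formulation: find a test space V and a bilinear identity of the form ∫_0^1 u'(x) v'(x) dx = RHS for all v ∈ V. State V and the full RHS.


V = H^1(0, 1) (v unrestricted at boundary; u is determined up to an additive constant); weak form: ∫_0^1 u'v' dx = ∫_0^1 (x*(3*x + 2)) v dx − 2·v(0) for all v ∈ V.

Multiply both sides by a test function v and integrate from 0 to 1:
  ∫_0^1 −u''(x) v(x) dx = ∫_0^1 f(x) v(x) dx.
Integrate the LHS by parts once:
  ∫_0^1 −u'' v dx = −[u'(x) v(x)]_0^1 + ∫_0^1 u'(x) v'(x) dx.
Thus ∫_0^1 u'(x) v'(x) dx = ∫_0^1 f(x) v(x) dx + [u'(x) v(x)]_0^1.
Choose V so that boundary terms are either known or forced to vanish.
u has inhomogeneous Neumann u'(0) = 2, u'(1) = 0. [u' v]_0^1 = (0)·v(1) − (2)·v(0) = − 2·v(0). Take V = H^1(0, 1); boundary term becomes part of RHS.
Weak formulation: find u (satisfying any essential BC) such that ∫_0^1 u'(x) v'(x) dx = ∫_0^1 f v dx − 2·v(0) for all v ∈ V (Neumann data are natural BCs: they enter the RHS as boundary terms).
Substituting f(x) = x*(3*x + 2), the right-hand side is ∫_0^1 (x*(3*x + 2)) v dx − 2·v(0).
Compatibility check (pure Neumann): taking v ≡ 1 ∈ V gives 0 = ∫_0^1 f dx + (0) − (2), i.e. ∫_0^1 f dx must equal u'(0) − u'(1) = 2. Indeed ∫_0^1 (x*(3*x + 2)) dx = 2, so the data are compatible. The solution is then unique only up to an additive constant (fix it e.g. by requiring ∫_0^1 u dx = 0).


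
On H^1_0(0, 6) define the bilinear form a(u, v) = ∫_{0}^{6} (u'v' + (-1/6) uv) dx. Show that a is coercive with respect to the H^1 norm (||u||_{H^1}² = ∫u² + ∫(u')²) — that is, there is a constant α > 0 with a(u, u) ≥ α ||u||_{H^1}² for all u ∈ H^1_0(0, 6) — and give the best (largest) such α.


α = (-6 + π^2)/(π^2 + 36)

Coercivity of a(·,·) on H^1_0(0, 6) means a(u, u) ≥ α ||u||_{H^1}² for every u ∈ H^1_0.
The interval has length L = 6, and Poincaré/coercivity depend only on L. Here a(u, u) = ∫(u')² + (-1/6)·∫u².
Here c = -1/6 < 0 with |c| < (π/L)² = π^2/36, so coercivity still holds. The condition a(u,u) ≥ α||u||_{H^1}² reads (1−α)∫(u')² ≥ (α−c)∫u². Any admissible α is ≤ 1 (rapidly oscillating u have ∫u²/∫(u')² → 0), and α = 1 would force 0 ≥ (1−c)∫u², impossible since c < 1; so 1−α > 0. By the sharp Poincaré inequality on H^1_0 of an interval of length L, ∫(u')² ≥ (π/L)²∫u² with equality for the first sine mode sin(π(x−x₀)/L) (x₀ the left endpoint), so the inequality holds for all u iff (1−α)(π/L)² ≥ α − c, i.e. α ≤ ((π/L)² + c)/((π/L)² + 1) = (1 + c(L/π)²)/(1 + (L/π)²). (Direct route, valid since c ≤ 0: Poincaré gives c∫u² ≥ c(L/π)²∫(u')², so a(u,u) ≥ (1 + c(L/π)²)∫(u')², while ||u||_{H^1}² ≤ (1 + (L/π)²)∫(u')²; dividing yields the same α.) With (π/L)² = π^2/36 and c = -1/6, the largest admissible constant is α = ((π/L)² + c)/((π/L)² + 1).
Simplifying, α = (-6 + π^2)/(π^2 + 36).


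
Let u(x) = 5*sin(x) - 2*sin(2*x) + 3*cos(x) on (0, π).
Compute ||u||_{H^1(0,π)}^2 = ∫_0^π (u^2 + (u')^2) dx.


||u||_{H^1(0,π)}^2 = -32 + 44*π

u'(x) = -3*sin(x) + 5*cos(x) - 4*cos(2*x).
Expand u² and (u')² and integrate term by term on (0, π), using: for integers n ≥ 1, ∫_0^π sin²(nx) dx = ∫_0^π cos²(nx) dx = π/2; for n ≠ n', ∫_0^π sin(nx)sin(n'x) dx = ∫_0^π cos(nx)cos(n'x) dx = 0; and by product-to-sum, ∫_0^π sin(nx)cos(n'x) dx = ½∫_0^π [sin((n+n')x) + sin((n−n')x)] dx, which is 0 when n+n' is even and 2n/(n²−n'²) when n+n' is odd (it need not vanish on (0, π)).
  u² squared terms: (-2)²·∫sin(2x)² dx = 4·π/2 = 2*π;  (3)²·∫cos(x)² dx = 9·π/2 = 9*π/2;  (5)²·∫sin(x)² dx = 25·π/2 = 25*π/2.
  u² cross terms: 2·(-2)·(3)·∫sin(2x)·cos(x) dx = -12·(4/3) = -16;  2·(-2)·(5)·∫sin(2x)·sin(x) dx = -20·(0) = 0;  2·(3)·(5)·∫cos(x)·sin(x) dx = 30·(0) = 0.
  So ∫_0^π u² dx = 2*π + 9*π/2 + 25*π/2 − 16 + 0 + 0 = -16 + 19*π.
  (u')² squared terms: (-4)²·∫cos(2x)² dx = 16·π/2 = 8*π;  (-3)²·∫sin(x)² dx = 9·π/2 = 9*π/2;  (5)²·∫cos(x)² dx = 25·π/2 = 25*π/2.
  (u')² cross terms: 2·(-4)·(-3)·∫cos(2x)·sin(x) dx = 24·(-2/3) = -16;  2·(-4)·(5)·∫cos(2x)·cos(x) dx = -40·(0) = 0;  2·(-3)·(5)·∫sin(x)·cos(x) dx = -30·(0) = 0.
  So ∫_0^π (u')² dx = 8*π + 9*π/2 + 25*π/2 − 16 + 0 + 0 = -16 + 25*π.
||u||_{H^1}^2 = (-16 + 19*π) + (-16 + 25*π) = -32 + 44*π.


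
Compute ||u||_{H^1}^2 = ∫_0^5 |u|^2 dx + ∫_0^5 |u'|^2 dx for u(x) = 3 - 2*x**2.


||u||_{H^1}^2 = 8135/3

The H^1 norm (squared) on an interval (0, L) is
  ||u||_{H^1}^2 = ∫_0^L u(x)^2 dx + ∫_0^L u'(x)^2 dx.
Compute u'(x) = -4*x.
Then u(x)^2 = 4*x**4 - 12*x**2 + 9 and u'(x)^2 = 16*x**2.
Integrate each monomial from 0 to 5 using ∫_0^5 c·x^n dx = c·5^(n+1)/(n+1):
  ∫_0^5 u(x)^2 dx = ∫_0^5 (4*x^4 - 12*x^2 + 9) dx. Term by term:
    ∫_0^5 4*x^4 dx = 2500;  ∫_0^5 -12*x^2 dx = -500;  ∫_0^5 9 dx = 45.
  Sum: 2500 − 500 + 45 = 2045.
  ∫_0^5 u'(x)^2 dx = ∫_0^5 (16*x^2) dx. Term by term:
    ∫_0^5 16*x^2 dx = 2000/3.
Adding: ||u||_{H^1}^2 = 2045 + 2000/3 = 8135/3.
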